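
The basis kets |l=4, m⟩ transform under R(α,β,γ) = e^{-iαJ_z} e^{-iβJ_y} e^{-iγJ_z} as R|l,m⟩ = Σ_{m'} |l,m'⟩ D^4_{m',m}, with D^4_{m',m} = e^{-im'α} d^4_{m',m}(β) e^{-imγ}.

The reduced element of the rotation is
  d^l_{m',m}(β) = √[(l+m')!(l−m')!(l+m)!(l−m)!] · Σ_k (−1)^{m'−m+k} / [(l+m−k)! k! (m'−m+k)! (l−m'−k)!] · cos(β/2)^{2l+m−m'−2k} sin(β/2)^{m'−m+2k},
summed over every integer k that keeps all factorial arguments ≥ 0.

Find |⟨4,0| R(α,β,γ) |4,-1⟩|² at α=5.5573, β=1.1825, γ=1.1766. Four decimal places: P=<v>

Split into d^4_{0,-1}(β=1.1825) × two z-phases.
c=cos(1.182500/2)=0.830245, s=sin(1.182500/2)=0.557399; N=√[24·24·6·120]=643.987578
The bounds max(0,m−m')=0 and min(l+m,l−m')=3 give 4 terms
  k=0: (−1)^1·643.9876/(144)·0.8302^7·0.5574^1 = -0.677835
  k=1: (−1)^2·643.9876/(24)·0.8302^5·0.5574^3 = +1.833140
  k=2: (−1)^3·643.9876/(24)·0.8302^3·0.5574^5 = -0.826259
  k=3: (−1)^4·643.9876/(144)·0.8302^1·0.5574^7 = +0.062071
d^4_{0,-1}(1.1825) = -0.677835 +1.833140 -0.826259 +0.062071 = +0.391117
|D^4_{0,-1}|² = |d^4_{0,-1}(β)|² = (+0.391117)² = 0.152972 (the z-rotation phases have unit modulus)

P=0.1530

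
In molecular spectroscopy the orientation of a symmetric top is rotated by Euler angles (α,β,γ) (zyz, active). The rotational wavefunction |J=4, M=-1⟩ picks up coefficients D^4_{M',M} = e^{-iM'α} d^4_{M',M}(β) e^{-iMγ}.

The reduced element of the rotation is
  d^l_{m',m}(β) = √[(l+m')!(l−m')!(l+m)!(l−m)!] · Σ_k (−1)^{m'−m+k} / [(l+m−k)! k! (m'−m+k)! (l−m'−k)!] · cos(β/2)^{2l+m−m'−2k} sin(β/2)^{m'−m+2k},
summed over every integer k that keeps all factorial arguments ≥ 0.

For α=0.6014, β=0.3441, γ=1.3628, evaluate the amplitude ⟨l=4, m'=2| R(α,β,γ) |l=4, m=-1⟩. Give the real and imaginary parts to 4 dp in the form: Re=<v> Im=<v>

Split into d^4_{2,-1}(β=0.3441) × two z-phases.
Half-angle: c=0.985236, s=0.171202. N=√(720·2·6·120)=1018.233765
k: max(0,(-1)−(2))=0 … min(4+(-1),4−(2))=2
  k=0: (−1)^3·1018.2338/(72)·0.9852^5·0.1712^3 = -0.065879
  k=1: (−1)^4·1018.2338/(48)·0.9852^3·0.1712^5 = +0.002984
  k=2: (−1)^5·1018.2338/(240)·0.9852^1·0.1712^7 = -0.000018
d^4_{2,-1}(0.3441) = -0.065879 +0.002984 -0.000018 = -0.062913
D = (+0.359747-0.933050i)·(-0.062913)·(+0.206500+0.978447i) = -0.062109-0.010023i

Re=-0.0621 Im=-0.0100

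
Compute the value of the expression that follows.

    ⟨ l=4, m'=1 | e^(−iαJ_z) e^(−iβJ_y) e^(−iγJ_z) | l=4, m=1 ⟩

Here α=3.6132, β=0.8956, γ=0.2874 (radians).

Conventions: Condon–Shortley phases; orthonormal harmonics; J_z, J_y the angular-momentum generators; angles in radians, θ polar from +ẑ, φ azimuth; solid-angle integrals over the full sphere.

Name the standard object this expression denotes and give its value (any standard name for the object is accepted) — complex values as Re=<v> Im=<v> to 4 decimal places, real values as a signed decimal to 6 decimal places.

This is a Wigner D-matrix element — the rotation-matrix element ⟨l m'| R(α,β,γ) |l m⟩ in the angular-momentum basis.
D^4_{1,1}(3.6132,0.8956,0.2874) = e^{-i·1·3.6132}·d^4_{1,1}(0.8956)·e^{-i·1·0.2874}. Compute d first:
With c≡cos(β/2)=0.901402 and s≡sin(β/2)=0.432983, N=[120·6·120·6]^{1/2}=720.000000
Admissible k: 0..3 (factorial args all ≥0)
  k=0: (−1)^0·720.0000/(720)·0.9014^8·0.4330^0 = +0.435861
  k=1: (−1)^1·720.0000/(48)·0.9014^6·0.4330^2 = -1.508498
  k=2: (−1)^2·720.0000/(24)·0.9014^4·0.4330^4 = +0.696114
  k=3: (−1)^3·720.0000/(72)·0.9014^2·0.4330^6 = -0.053538
d^4_{1,1}(0.8956) = +0.435861 -1.508498 +0.696114 -0.053538 = -0.430061
Attach z-rotation phases: D = e^{-i(1)(3.6132)}·(-0.430061)·e^{-i(1)(0.2874)} = +0.312018-0.295969i

Wigner D-matrix element, Re=0.3120 Im=-0.2960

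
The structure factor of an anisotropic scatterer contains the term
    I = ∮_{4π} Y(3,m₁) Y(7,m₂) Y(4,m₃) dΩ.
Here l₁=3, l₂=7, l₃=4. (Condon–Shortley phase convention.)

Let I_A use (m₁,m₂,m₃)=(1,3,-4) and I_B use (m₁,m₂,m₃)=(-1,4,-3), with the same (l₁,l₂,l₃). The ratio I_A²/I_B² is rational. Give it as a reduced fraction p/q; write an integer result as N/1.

1/22

Shared (l₁,l₂,l₃)=(3,7,4): N and (l;000)² cancel in I_A²/I_B².
A: Δ = 6!·0!·8!/15! = 1/45045; Racah Σ t=2..2: t=2:+1/1935360 = 1/1935360; ⇒ 3j(3 7 4; 1 3 -4)² = 1/1001, sgn +1
B: Δ = 6!·0!·8!/15! = 1/45045; Racah Σ t=4..4: t=4:+1/241920 = 1/241920; ⇒ 3j(3 7 4; -1 4 -3)² = 2/91, sgn -1
I_A²/I_B² = (1/1001)/(2/91) = 1/22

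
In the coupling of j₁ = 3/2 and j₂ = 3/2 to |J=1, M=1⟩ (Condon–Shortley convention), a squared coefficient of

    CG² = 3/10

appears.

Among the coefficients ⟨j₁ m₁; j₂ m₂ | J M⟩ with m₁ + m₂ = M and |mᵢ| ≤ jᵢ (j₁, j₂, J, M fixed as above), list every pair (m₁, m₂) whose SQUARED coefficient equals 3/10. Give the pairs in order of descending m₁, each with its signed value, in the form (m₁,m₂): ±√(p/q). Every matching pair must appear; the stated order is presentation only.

Admissible pairs with m₁+m₂ = M = 1: (-1/2,3/2), (1/2,1/2), (3/2,-1/2)
  (m₁,m₂)=(3/2,-1/2): CG² = 3/10, CG = +√(3/10)   ← matches the target
  (m₁,m₂)=(1/2,1/2): CG² = 2/5, CG = −√(2/5)
  (m₁,m₂)=(-1/2,3/2): CG² = 3/10, CG = +√(3/10)   ← matches the target
Pairs with CG² = 3/10: (3/2,-1/2): +√(3/10); (-1/2,3/2): +√(3/10)

(3/2,-1/2): +√(3/10); (-1/2,3/2): +√(3/10)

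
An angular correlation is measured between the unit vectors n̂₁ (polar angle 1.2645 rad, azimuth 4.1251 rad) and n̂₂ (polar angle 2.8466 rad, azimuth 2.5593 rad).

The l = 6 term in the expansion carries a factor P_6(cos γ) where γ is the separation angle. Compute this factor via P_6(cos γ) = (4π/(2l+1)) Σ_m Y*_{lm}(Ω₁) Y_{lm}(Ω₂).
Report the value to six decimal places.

Expand P_6 via completeness: Σ_{m} conj(Y_{6,m}) at Ω₁ times Y_{6,m} at Ω₂ —
  m=-6: (+0.336756-0.135341i) × (-0.000274-0.000101i) = -0.000106+0.000003i  (running Σ = -0.000106+0.000003i)
  m=-5: (-0.080996+0.389264i) × (-0.003238+0.000759i) = -0.000033-0.001322i  (running Σ = -0.000139-0.001319i)
  m=-4: (-0.000025-0.000025i) × (-0.015901+0.016784i) = +0.000001-0.000000i  (running Σ = -0.000138-0.001319i)
  m=-3: (-0.334273+0.064659i) × (-0.018969+0.106613i) = -0.000553-0.036865i  (running Σ = -0.000691-0.038183i)
  m=-2: (+0.041567-0.099361i) × (+0.132476+0.307987i) = +0.036109-0.000361i  (running Σ = +0.035418-0.038544i)
  m=-1: (-0.167038-0.250945i) × (+0.497035+0.327273i) = -0.000896-0.179396i  (running Σ = +0.034522-0.217940i)
  m=0: (+0.134531-0.000000i) × (+0.277216+0.000000i) = +0.037294+0.000000i  (running Σ = +0.071816-0.217940i)
  m=1: (+0.167038-0.250945i) × (-0.497035+0.327273i) = -0.000896+0.179396i  (running Σ = +0.070919-0.038544i)
  m=2: (+0.041567+0.099361i) × (+0.132476-0.307987i) = +0.036109+0.000361i  (running Σ = +0.107028-0.038183i)
  m=3: (+0.334273+0.064659i) × (+0.018969+0.106613i) = -0.000553+0.036865i  (running Σ = +0.106475-0.001319i)
  m=4: (-0.000025+0.000025i) × (-0.015901-0.016784i) = +0.000001+0.000000i  (running Σ = +0.106476-0.001319i)
  m=5: (+0.080996+0.389264i) × (+0.003238+0.000759i) = -0.000033+0.001322i  (running Σ = +0.106443+0.000003i)
  m=6: (+0.336756+0.135341i) × (-0.000274+0.000101i) = -0.000106-0.000003i  (running Σ = +0.106337-0.000000i)
Σ over m = +0.106337-0.000000i; ×(4π/13) → +0.102790-0.000000i. Real part: 0.102790

0.102790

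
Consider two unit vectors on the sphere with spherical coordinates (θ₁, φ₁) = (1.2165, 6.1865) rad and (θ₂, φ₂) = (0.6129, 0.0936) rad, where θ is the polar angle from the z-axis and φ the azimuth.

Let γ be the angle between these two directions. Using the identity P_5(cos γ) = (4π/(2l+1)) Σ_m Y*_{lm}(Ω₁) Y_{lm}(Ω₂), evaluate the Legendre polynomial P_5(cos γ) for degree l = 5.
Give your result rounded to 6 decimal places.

-0.379551

Term-by-term m-sum for l=5 (normalisation 4π/11 = 1.142397):
  m=-5: (0.29823 - 0.15656j) × (0.02609 - 0.01319j) = 0.00572 - 0.00802j  (running Σ = 0.00572 - 0.00802j)
  m=-4: (0.36490 - 0.14860j) × (0.12235 - 0.04808j) = 0.03750 - 0.03573j  (running Σ = 0.04322 - 0.04374j)
  m=-3: (0.02277 - 0.00680j) × (0.31774 - 0.09164j) = 0.00661 - 0.00425j  (running Σ = 0.04983 - 0.04799j)
  m=-2: (-0.32429 + 0.06350j) × (0.45400 - 0.08600j) = -0.14177 + 0.05672j  (running Σ = -0.09194 + 0.00873j)
  m=-1: (-0.11386 + 0.01104j) × (0.18970 - 0.01781j) = -0.02140 + 0.00412j  (running Σ = -0.11334 + 0.01285j)
  m=0: (0.30379 + 0.00000j) × (-0.34748 + 0.00000j) = -0.10556 + 0.00000j  (running Σ = -0.21890 + 0.01285j)
  m=1: (0.11386 + 0.01104j) × (-0.18970 - 0.01781j) = -0.02140 - 0.00412j  (running Σ = -0.24030 + 0.00873j)
  m=2: (-0.32429 - 0.06350j) × (0.45400 + 0.08600j) = -0.14177 - 0.05672j  (running Σ = -0.38207 - 0.04799j)
  m=3: (-0.02277 - 0.00680j) × (-0.31774 - 0.09164j) = 0.00661 + 0.00425j  (running Σ = -0.37546 - 0.04374j)
  m=4: (0.36490 + 0.14860j) × (0.12235 + 0.04808j) = 0.03750 + 0.03573j  (running Σ = -0.33796 - 0.00802j)
  m=5: (-0.29823 - 0.15656j) × (-0.02609 - 0.01319j) = 0.00572 + 0.00802j  (running Σ = -0.33224 + 0.00000j)
Total Σ_m = -0.33224 + 0.00000j. Multiply by 1.142397: -0.37955 + 0.00000j. P_5(cos γ) = -0.379551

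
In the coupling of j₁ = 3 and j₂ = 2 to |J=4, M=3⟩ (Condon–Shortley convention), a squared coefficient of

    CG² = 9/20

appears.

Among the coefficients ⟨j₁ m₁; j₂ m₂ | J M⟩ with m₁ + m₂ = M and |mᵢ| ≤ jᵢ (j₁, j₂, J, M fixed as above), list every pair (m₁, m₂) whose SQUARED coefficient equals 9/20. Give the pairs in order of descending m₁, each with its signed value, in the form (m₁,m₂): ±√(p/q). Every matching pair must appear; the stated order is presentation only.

Admissible pairs with m₁+m₂ = M = 3: (1,2), (2,1), (3,0)
  (m₁,m₂)=(3,0): CG² = 9/20, CG = +√(9/20)   ← matches the target
  (m₁,m₂)=(2,1): CG² = 1/20, CG = +√(1/20)
  (m₁,m₂)=(1,2): CG² = 1/2, CG = −√(1/2)
Pairs with CG² = 9/20: (3,0): +√(9/20)

(3,0): +√(9/20)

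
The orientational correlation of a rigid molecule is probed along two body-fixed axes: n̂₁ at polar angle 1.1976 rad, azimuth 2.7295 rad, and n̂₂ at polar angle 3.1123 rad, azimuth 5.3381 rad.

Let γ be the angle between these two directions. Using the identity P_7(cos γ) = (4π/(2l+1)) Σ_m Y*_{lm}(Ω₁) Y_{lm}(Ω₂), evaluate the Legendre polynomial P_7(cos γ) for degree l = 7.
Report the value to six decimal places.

Summing Y*_{l m}(θ₁,φ₁)·Y_{l m}(θ₂,φ₂) over m ∈ [−7, 7]; prefactor 4π/(2·7+1) = 0.837758:
  m=-7: (0.29356 + 0.07713j) × (0.00000 + 0.00000j) = 0.00000 + 0.00000j  (running Σ = 0.00000 + 0.00000j)
  m=-6: (-0.34881 - 0.27580j) × (-0.00000 + 0.00000j) = 0.00000 + 0.00000j  (running Σ = 0.00000 + 0.00000j)
  m=-5: (0.08796 + 0.16504j) × (0.00000 - 0.00000j) = 0.00000 - 0.00000j  (running Σ = 0.00000 - 0.00000j)
  m=-4: (0.01983 + 0.25509j) × (0.00000 + 0.00000j) = -0.00000 + 0.00000j  (running Σ = -0.00000 + 0.00000j)
  m=-3: (0.09521 - 0.27391j) × (-0.00021 + 0.00007j) = -0.00000 + 0.00006j  (running Σ = -0.00000 + 0.00007j)
  m=-2: (0.09757 - 0.10545j) × (0.00202 - 0.00609j) = -0.00045 - 0.00081j  (running Σ = -0.00045 - 0.00074j)
  m=-1: (-0.28374 + 0.12403j) × (0.06972 + 0.09649j) = -0.03175 - 0.01873j  (running Σ = -0.03220 - 0.01947j)
  m=0: (-0.10868 + 0.00000j) × (-1.07946 + 0.00000j) = 0.11731 + 0.00000j  (running Σ = 0.08511 - 0.01947j)
  m=1: (0.28374 + 0.12403j) × (-0.06972 + 0.09649j) = -0.03175 + 0.01873j  (running Σ = 0.05337 - 0.00074j)
  m=2: (0.09757 + 0.10545j) × (0.00202 + 0.00609j) = -0.00045 + 0.00081j  (running Σ = 0.05292 + 0.00007j)
  m=3: (-0.09521 - 0.27391j) × (0.00021 + 0.00007j) = -0.00000 - 0.00006j  (running Σ = 0.05292 + 0.00000j)
  m=4: (0.01983 - 0.25509j) × (0.00000 - 0.00000j) = -0.00000 - 0.00000j  (running Σ = 0.05292 - 0.00000j)
  m=5: (-0.08796 + 0.16504j) × (-0.00000 - 0.00000j) = 0.00000 + 0.00000j  (running Σ = 0.05292 + 0.00000j)
  m=6: (-0.34881 + 0.27580j) × (-0.00000 - 0.00000j) = 0.00000 - 0.00000j  (running Σ = 0.05292 + 0.00000j)
  m=7: (-0.29356 + 0.07713j) × (-0.00000 + 0.00000j) = 0.00000 - 0.00000j  (running Σ = 0.05292 - 0.00000j)
Σ over m = 0.05292 - 0.00000j; ×(4π/15) → 0.04433 - 0.00000j. Real part: 0.044332

0.044332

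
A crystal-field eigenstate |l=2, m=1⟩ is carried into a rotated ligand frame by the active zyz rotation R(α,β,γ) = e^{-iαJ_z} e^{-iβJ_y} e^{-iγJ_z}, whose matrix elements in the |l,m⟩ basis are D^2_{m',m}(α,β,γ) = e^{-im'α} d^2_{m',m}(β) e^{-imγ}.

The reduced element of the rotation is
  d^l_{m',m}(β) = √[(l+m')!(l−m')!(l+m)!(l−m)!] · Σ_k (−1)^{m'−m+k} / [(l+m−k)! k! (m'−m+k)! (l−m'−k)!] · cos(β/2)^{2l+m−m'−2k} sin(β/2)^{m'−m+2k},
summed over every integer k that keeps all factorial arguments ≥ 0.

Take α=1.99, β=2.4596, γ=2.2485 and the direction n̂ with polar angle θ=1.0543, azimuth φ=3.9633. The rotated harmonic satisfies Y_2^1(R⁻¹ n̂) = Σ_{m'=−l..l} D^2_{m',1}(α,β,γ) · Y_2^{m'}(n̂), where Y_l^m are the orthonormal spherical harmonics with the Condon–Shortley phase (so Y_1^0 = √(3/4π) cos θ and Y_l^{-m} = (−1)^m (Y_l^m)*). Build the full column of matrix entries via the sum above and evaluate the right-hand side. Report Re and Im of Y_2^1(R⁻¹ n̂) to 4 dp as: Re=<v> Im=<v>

Need the full column D^2_{m',1} for m'=−2..2 at α=1.9900, β=2.4596, γ=2.2485.
cos(β/2)=0.334426, sin(β/2)=0.942422
d^2_{-2,1}: single k=3 term ⇒ +0.559843;  D = -0.089582+0.552630i
d^2_{-1,1}: k∈[2..3] ⇒ +0.297998 -0.788827 = -0.490829;  D = -0.474521+0.125471i
d^2_{0,1}: k∈[1..2] ⇒ +0.086342 -0.685665 = -0.599323;  D = +0.375779+0.466882i
d^2_{1,1}: k∈[0..1] ⇒ +0.012508 -0.297998 = -0.285489;  D = +0.130283-0.254028i
d^2_{2,1}: single k=0 term ⇒ -0.070498;  D = -0.070393-0.003853i
Y_2^{m'}(θ=1.0543,φ=3.9633) and Σ D·Y over m':
  (-0.0896+0.5526i)·(-0.0212-0.2913i)  (-0.4745+0.1255i)·(-0.2259+0.2429i)  (+0.3758+0.4669i)·(-0.0846+0.0000i)  (+0.1303-0.2540i)·(+0.2259+0.2429i)  (-0.0704-0.0039i)·(-0.0212+0.2913i)
Y_2^1(R⁻¹ n̂) = +0.301550-0.214920i

Re=0.3016 Im=-0.2149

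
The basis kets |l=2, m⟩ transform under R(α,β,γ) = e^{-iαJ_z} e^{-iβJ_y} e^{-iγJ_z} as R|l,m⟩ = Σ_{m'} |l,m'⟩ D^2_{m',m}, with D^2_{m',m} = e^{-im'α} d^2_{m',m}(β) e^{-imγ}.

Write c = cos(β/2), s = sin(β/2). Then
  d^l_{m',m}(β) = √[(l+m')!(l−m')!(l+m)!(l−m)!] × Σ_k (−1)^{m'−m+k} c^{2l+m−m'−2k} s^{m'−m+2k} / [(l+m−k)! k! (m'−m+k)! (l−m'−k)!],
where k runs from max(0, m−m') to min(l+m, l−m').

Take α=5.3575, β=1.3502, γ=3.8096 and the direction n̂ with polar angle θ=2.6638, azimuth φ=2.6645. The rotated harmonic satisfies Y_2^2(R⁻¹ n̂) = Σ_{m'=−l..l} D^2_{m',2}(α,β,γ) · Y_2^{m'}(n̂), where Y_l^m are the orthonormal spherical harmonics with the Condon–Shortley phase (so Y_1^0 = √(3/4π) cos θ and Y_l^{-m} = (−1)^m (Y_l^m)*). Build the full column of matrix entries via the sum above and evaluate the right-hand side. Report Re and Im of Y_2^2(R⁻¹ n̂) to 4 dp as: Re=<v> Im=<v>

Re=-0.0657 Im=-0.2390

Need the full column D^2_{m',2} for m'=−2..2 at α=5.3575, β=1.3502, γ=3.8096.
cos(β/2)=0.780644, sin(β/2)=0.624975
d^2_{-2,2}: single k=4 term ⇒ +0.152564;  D = -0.152404+0.006984i
d^2_{-1,2}: single k=3 term ⇒ +0.381129;  D = -0.242868-0.293725i
d^2_{0,2}: single k=2 term ⇒ +0.583053;  D = +0.135636-0.567057i
d^2_{1,2}: single k=1 term ⇒ +0.594638;  D = +0.545277-0.237208i
d^2_{2,2}: single k=0 term ⇒ +0.371375;  D = +0.323140+0.183030i
Y_2^{m'}(θ=2.6638,φ=2.6645) and Σ D·Y over m':
  (-0.1524+0.0070i)·(+0.0472+0.0666i)  (-0.2429-0.2937i)·(+0.2802+0.1449i)  (+0.1356-0.5671i)·(+0.4307+0.0000i)  (+0.5453-0.2372i)·(-0.2802+0.1449i)  (+0.3231+0.1830i)·(+0.0472-0.0666i)
Y_2^2(R⁻¹ n̂) = -0.065735-0.238992i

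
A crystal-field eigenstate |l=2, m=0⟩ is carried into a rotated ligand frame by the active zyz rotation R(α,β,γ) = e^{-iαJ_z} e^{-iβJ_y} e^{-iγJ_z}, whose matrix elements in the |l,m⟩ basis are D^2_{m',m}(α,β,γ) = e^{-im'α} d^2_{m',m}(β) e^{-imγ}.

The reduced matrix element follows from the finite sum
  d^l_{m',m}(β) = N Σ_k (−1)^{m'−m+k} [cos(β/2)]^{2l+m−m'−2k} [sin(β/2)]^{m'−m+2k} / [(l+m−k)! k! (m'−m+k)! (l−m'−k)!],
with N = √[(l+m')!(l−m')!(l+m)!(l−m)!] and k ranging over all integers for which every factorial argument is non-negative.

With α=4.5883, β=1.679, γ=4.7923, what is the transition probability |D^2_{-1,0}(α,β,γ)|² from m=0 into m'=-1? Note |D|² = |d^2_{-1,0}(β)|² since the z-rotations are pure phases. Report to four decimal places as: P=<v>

First d^2_{-1,0}(β=1.6790), then the phase factors e^{-i(-1)α} and e^{-i(0)γ}:
Half-angle: c=0.667835, s=0.744309. N=√(1·6·2·2)=4.898979
The bounds max(0,m−m')=1 and min(l+m,l−m')=2 give 2 terms
  k=1: (−1)^0·4.8990/(2)·0.6678^3·0.7443^1 = +0.543046
  k=2: (−1)^1·4.8990/(2)·0.6678^1·0.7443^3 = -0.674536
d^2_{-1,0}(1.6790) = +0.543046 -0.674536 = -0.131490
|D^2_{-1,0}|² = |d^2_{-1,0}(β)|² = (-0.131490)² = 0.017290 (the z-rotation phases have unit modulus)

P=0.0173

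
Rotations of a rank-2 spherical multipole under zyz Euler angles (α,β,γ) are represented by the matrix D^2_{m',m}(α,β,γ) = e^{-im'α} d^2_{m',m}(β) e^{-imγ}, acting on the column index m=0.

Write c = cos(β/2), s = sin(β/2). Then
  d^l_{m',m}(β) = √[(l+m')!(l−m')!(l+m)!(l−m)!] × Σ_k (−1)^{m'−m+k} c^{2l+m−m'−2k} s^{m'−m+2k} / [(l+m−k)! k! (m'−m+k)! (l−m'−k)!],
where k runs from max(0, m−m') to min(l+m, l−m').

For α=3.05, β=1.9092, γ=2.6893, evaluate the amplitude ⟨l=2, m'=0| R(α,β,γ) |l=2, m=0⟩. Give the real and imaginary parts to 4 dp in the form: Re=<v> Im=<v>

First d^2_{0,0}(β=1.9092), then the phase factors e^{-i(0)α} and e^{-i(0)γ}:
With c≡cos(β/2)=0.577935 and s≡sin(β/2)=0.816083, N=[2·2·2·2]^{1/2}=4.000000
The bounds max(0,m−m')=0 and min(l+m,l−m')=2 give 3 terms
  k=0: (−1)^0·4.0000/(4)·0.5779^4·0.8161^0 = +0.111562
  k=1: (−1)^1·4.0000/(1)·0.5779^2·0.8161^2 = -0.889788
  k=2: (−1)^2·4.0000/(4)·0.5779^0·0.8161^4 = +0.443544
d^2_{0,0}(1.9092) = +0.111562 -0.889788 +0.443544 = -0.334682
Phases: e^{-i·(0)·3.0500}=+1.000000+0.000000i, e^{-i·(0)·2.6893}=+1.000000+0.000000i ⇒ D=-0.334682+0.000000i

Re=-0.3347 Im=0.0000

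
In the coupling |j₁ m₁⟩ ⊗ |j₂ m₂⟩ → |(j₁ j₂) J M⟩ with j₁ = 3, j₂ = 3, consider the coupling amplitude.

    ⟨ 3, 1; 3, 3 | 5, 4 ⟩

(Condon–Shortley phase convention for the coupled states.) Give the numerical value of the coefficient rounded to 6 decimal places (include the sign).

j₁+j₂−J=1  J+j₁−j₂=5  J−j₁+j₂=5  j₁+j₂+J+1=12
(j₁±m₁, j₂±m₂, J±M) = (4,2,6,0,9,1)
P² = 4147200
sum k=1..1:
  [1] −1/2880 = -1/2880
S = -1/2880
C² = P²·S² = 1/2 ; C = -0.707107

-0.707107  (= −√(1/2))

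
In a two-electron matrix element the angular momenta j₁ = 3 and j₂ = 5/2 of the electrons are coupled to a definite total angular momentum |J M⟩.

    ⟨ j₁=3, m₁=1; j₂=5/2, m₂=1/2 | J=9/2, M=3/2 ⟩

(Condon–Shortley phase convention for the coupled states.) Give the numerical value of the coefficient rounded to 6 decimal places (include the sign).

+√(5/231) ≈ +0.147122

√[10·1!5!4!/11! · 4!2!3!2!6!3!] = √(138240/77)
  +(−1)^0/∏(0,1,2,3,3,1)! = 1/72  (running 1/72)
  +(−1)^1/∏(1,0,1,2,4,2)! = -1/96  (running 1/288)
⟨..|..⟩ = √(138240/77)·(1/288) = +0.147122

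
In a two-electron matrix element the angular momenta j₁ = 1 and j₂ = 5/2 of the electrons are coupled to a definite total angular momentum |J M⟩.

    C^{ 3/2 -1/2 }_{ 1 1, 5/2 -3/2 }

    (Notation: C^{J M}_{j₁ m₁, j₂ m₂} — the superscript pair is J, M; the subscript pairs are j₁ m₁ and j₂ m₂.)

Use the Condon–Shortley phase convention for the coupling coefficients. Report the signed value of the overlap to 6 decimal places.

j₁+j₂−J=2  J+j₁−j₂=0  J−j₁+j₂=3  j₁+j₂+J+1=6
(j₁±m₁, j₂±m₂, J±M) = (2,0,1,4,1,2)
P² = 32/5
sum k=0..0:
  [0] +1/4 = 1/4
S = 1/4
C² = P²·S² = 2/5 ; C = +0.632456

+√(2/5) ≈ +0.632456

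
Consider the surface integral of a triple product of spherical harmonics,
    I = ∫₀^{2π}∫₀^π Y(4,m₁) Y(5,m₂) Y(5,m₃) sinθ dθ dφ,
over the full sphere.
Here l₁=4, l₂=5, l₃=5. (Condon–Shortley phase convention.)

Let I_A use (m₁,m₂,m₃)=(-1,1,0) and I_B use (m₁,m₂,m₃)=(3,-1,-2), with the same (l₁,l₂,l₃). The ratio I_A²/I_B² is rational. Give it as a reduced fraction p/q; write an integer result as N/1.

6/5

Shared (l₁,l₂,l₃)=(4,5,5): N and (l;000)² cancel in I_A²/I_B².
A: Δ = 4!·4!·6!/15! = 1/3153150; Racah Σ t=1..4: t=1:−1/17280 t=2:+1/1152 t=3:−1/864 t=4:+1/6912 = -7/34560; ⇒ 3j(4 5 5; -1 1 0)² = 1/429, sgn +1
B: Δ = 4!·4!·6!/15! = 1/3153150; Racah Σ t=0..1: t=0:+1/6912 t=1:−1/5184 = -1/20736; ⇒ 3j(4 5 5; 3 -1 -2)² = 5/2574, sgn +1
I_A²/I_B² = (1/429)/(5/2574) = 6/5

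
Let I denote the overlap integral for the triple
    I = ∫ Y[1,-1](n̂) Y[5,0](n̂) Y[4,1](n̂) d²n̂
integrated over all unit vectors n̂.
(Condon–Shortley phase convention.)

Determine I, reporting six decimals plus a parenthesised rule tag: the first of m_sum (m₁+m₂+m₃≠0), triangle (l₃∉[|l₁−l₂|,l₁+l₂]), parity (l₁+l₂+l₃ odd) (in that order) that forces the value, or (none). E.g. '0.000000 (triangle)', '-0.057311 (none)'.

Rules hold: Σm=0, L=10 even, 4≤4≤6.
N = 3·11·9 = 297
Δ = 2!·0!·8!/11! = 1/495
Racah Σ t=1..1: t=1:−1/576 = -1/576
⇒ 3j(1 5 4; 0 0 0)² = 5/99, sgn -1
Racah Σ t=2..2: t=2:+1/1440 = 1/1440
⇒ 3j(1 5 4; -1 0 1)² = 2/99, sgn -1
4πI² = N·(3j₀)²·(3jₘ)² = 10/33
I = +1·√(0.30303/4π) = 0.15528807
No selection rule forces the value: the integral is nonzero (none).

0.155288 (none)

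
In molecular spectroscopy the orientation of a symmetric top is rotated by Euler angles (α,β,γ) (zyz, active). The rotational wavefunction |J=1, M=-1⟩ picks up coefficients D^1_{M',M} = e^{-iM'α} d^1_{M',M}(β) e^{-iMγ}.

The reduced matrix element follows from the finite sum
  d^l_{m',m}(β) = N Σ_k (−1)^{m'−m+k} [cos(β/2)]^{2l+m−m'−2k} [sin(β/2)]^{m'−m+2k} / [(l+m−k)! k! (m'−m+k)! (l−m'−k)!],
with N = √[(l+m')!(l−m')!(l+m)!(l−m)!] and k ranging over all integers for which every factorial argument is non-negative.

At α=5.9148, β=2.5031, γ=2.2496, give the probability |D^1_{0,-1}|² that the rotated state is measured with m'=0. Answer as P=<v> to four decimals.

D^1_{0,-1}(5.9148,2.5031,2.2496) = e^{-i·0·5.9148}·d^1_{0,-1}(2.5031)·e^{-i·-1·2.2496}. Compute d first:
Half-angle: c=0.313851, s=0.949472. N=√(1·1·1·2)=1.414214
Admissible k: 0..0 (factorial args all ≥0)
  k=0: (−1)^1·1.4142/(1)·0.3139^1·0.9495^1 = -0.421426
d^1_{0,-1}(2.5031) = -0.421426
|D^1_{0,-1}|² = |d^1_{0,-1}(β)|² = (-0.421426)² = 0.177599 (the z-rotation phases have unit modulus)

P=0.1776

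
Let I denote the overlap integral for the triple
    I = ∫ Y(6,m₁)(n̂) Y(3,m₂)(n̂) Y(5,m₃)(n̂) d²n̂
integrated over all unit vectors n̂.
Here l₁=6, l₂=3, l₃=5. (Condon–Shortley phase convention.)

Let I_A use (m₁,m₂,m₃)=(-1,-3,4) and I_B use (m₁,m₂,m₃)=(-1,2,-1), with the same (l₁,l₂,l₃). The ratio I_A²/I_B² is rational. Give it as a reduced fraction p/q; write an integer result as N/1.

2/7

l's match ⇒ only the (l;m) 3-j factors differ between A and B.
A: triangle coeff Δ(6,3,5) = 1/675675; Σ_t [0,0]: t=0:+1/241920 = 1/241920; (3j)²=4/1001 [(6 3 5; -1 -3 4)], sign=-1
B: triangle coeff Δ(6,3,5) = 1/675675; Σ_t [3,4]: t=3:−1/6912 t=4:+1/17280 = -1/11520; (3j)²=2/143 [(6 3 5; -1 2 -1)], sign=-1
I_A²/I_B² = (4/1001)/(2/143) = 2/7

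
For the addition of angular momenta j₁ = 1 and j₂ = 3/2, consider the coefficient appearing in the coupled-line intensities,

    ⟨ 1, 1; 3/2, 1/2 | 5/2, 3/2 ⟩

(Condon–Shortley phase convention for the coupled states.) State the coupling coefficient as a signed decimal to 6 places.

+0.774597

j₁+j₂−J=0  J+j₁−j₂=2  J−j₁+j₂=3  j₁+j₂+J+1=6
(j₁±m₁, j₂±m₂, J±M) = (2,0,2,1,4,1)
P² = 48/5
sum k=0..0:
  [0] +1/4 = 1/4
S = 1/4
C² = P²·S² = 3/5 ; C = +0.774597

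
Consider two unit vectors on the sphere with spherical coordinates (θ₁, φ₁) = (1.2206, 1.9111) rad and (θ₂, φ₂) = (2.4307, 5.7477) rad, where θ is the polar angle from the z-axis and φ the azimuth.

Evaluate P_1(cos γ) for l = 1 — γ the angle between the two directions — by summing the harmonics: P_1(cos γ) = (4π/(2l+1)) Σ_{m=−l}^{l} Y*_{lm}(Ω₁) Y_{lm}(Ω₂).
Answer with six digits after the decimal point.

Term-by-term m-sum for l=1 (normalisation 4π/3 = 4.188790):
  term(m=-1) = -0.05619 + 0.04685j   from Y*(Ω₁)=-0.10832 + 0.30591j, Y(Ω₂)=0.19388 + 0.11503j
  term(m=+0) = -0.06207 + 0.00000j   from Y*(Ω₁)=0.16763 + 0.00000j, Y(Ω₂)=-0.37025 + 0.00000j
  term(m=+1) = -0.05619 - 0.04685j   from Y*(Ω₁)=0.10832 + 0.30591j, Y(Ω₂)=-0.19388 + 0.11503j
Σ over m = -0.17445 + 0.00000j; ×(4π/3) → -0.73072 + 0.00000j. Real part: -0.730723

-0.730723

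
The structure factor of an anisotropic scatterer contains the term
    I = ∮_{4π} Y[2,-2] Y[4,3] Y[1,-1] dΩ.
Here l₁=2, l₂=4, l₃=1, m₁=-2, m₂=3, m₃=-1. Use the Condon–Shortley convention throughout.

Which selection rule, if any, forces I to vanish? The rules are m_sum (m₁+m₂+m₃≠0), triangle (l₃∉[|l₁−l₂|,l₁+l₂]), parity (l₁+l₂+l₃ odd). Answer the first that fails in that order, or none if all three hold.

azimuthal sum: -2 + 3 − 1 = 0  ✓
l₃ must lie in [2,6]; have l₃=1  ✗
L = 2 + 4 + 1 = 7 (odd)

triangle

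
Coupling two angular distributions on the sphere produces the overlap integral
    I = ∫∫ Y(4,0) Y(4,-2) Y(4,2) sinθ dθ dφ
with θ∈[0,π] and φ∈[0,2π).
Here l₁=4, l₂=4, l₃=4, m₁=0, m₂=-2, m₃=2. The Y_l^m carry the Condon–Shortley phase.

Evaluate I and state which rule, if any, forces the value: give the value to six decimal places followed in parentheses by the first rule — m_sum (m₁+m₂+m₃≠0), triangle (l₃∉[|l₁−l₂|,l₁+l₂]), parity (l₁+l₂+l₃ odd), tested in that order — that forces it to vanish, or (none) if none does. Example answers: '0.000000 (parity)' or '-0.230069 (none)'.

Checks pass: Σm=0; 12 even; l₃=4∈[0,8].
(2·4+1)(2·4+1)(2·4+1) = 729
Δ: 4! 4! 4! / 13! → 1/450450
sum: t=0:+1/13824 t=1:−1/216 t=2:+1/64 t=3:−1/216 t=4:+1/13824 = 5/768
3j²(4 4 4; 0 0 0) = Δ·Π!·Σ² = 18/1001  (sign +1)
sum: t=0:+1/2304 t=1:−1/216 t=2:+1/384 = -11/6912
3j²(4 4 4; 0 -2 2) = Δ·Π!·Σ² = 11/1638  (sign -1)
combine: 4πI² = 729·18/1001·11/1638 = 729/8281
take √, sign -1: I = -0.08369845
No selection rule forces the value: the integral is nonzero (none).

-0.083698 (none)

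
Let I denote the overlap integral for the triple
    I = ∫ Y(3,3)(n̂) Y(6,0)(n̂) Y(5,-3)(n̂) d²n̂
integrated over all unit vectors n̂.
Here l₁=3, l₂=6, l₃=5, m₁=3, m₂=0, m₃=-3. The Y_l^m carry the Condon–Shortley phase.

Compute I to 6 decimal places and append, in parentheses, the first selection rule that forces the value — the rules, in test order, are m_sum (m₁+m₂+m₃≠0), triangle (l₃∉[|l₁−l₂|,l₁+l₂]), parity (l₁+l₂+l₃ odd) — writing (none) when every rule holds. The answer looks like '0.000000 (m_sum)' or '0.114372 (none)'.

-0.110086 (none)

Rules hold: Σm=0, L=14 even, 3≤5≤9.
N = 7·13·11 = 1001
Δ = 4!·2!·8!/15! = 1/675675
Racah Σ t=1..3: t=1:−1/8640 t=2:+1/2304 t=3:−1/8640 = 7/34560
⇒ 3j(3 6 5; 0 0 0)² = 7/429, sgn -1
Racah Σ t=0..0: t=0:+1/69120 = 1/69120
⇒ 3j(3 6 5; 3 0 -3)² = 4/429, sgn +1
4πI² = N·(3j₀)²·(3jₘ)² = 196/1287
I = -1·√(0.152292/4π) = -0.11008644
No selection rule forces the value: the integral is nonzero (none).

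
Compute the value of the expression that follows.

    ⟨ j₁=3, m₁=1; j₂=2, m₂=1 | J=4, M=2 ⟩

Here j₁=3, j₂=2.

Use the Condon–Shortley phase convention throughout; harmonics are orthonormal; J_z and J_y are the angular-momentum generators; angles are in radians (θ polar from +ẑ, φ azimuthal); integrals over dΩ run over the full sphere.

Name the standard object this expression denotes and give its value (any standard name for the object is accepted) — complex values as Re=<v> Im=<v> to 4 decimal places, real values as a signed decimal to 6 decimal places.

Clebsch–Gordan coefficient, −√(1/28) ≈ -0.188982

This is a Clebsch–Gordan (vector-coupling) coefficient.
√[9·1!5!3!/10! · 4!2!3!1!6!2!] = √(5184/7)
  +(−1)^0/∏(0,1,2,3,3,0)! = 1/72  (running 1/72)
  +(−1)^1/∏(1,0,1,2,4,1)! = -1/48  (running -1/144)
⟨..|..⟩ = √(5184/7)·(-1/144) = -0.188982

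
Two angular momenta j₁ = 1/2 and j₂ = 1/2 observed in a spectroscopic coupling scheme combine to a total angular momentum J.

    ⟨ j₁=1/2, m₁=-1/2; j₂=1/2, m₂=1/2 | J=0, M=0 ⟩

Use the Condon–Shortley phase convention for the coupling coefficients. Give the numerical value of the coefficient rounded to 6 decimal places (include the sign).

-0.707107

j₁+j₂−J=1  J+j₁−j₂=0  J−j₁+j₂=0  j₁+j₂+J+1=2
(j₁±m₁, j₂±m₂, J±M) = (0,1,1,0,0,0)
P² = 1/2
sum k=1..1:
  [1] −1/1 = -1
S = -1
C² = P²·S² = 1/2 ; C = -0.707107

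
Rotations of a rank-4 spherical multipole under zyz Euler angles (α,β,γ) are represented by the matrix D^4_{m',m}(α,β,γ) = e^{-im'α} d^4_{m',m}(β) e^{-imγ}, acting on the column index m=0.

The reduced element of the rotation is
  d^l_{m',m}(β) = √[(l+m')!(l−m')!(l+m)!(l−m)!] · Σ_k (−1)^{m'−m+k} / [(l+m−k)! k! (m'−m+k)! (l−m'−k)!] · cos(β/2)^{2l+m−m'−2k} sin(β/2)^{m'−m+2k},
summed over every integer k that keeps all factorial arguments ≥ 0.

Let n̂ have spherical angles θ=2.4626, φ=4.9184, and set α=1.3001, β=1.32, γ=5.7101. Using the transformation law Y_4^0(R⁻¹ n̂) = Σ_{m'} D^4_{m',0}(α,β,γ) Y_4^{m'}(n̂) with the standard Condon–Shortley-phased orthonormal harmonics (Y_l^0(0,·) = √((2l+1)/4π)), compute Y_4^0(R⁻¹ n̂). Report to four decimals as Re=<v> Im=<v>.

Re=-0.3181 Im=0.0000

Need the full column D^4_{m',0} for m'=−4..4 at α=1.3001, β=1.3200, γ=5.7101.
cos(β/2)=0.789992, sin(β/2)=0.613117
d^4_{-4,0}: single k=4 term ⇒ +0.460483;  D = +0.215907-0.406729i
d^4_{-3,0}: k∈[3..4] ⇒ +0.839089 -0.505416 = +0.333673;  D = -0.242155-0.229562i
d^4_{-2,0}: k∈[2..4] ⇒ +0.866851 -1.392369 +0.314504 = -0.211013;  D = +0.180837-0.108741i
d^4_{-1,0}: k∈[1..4] ⇒ +0.526524 -1.902874 +1.146175 -0.115064 = -0.345240;  D = -0.092318-0.332668i
d^4_{0,0}: k∈[0..4] ⇒ +0.151699 -1.461987 +1.981376 -0.530426 +0.019969 = +0.160630;  D = +0.160630+0.000000i
d^4_{1,0}: k∈[0..3] ⇒ -0.526524 +1.902874 -1.146175 +0.115064 = +0.345240;  D = +0.092318-0.332668i
d^4_{2,0}: k∈[0..2] ⇒ +0.866851 -1.392369 +0.314504 = -0.211013;  D = +0.180837+0.108741i
d^4_{3,0}: k∈[0..1] ⇒ -0.839089 +0.505416 = -0.333673;  D = +0.242155-0.229562i
d^4_{4,0}: single k=0 term ⇒ +0.460483;  D = +0.215907+0.406729i
Y_4^{m'}(θ=2.4626,φ=4.9184) and Σ D·Y over m':
  (+0.2159-0.4067i)·(+0.0468-0.0505i)  (-0.2422-0.2296i)·(+0.1398+0.1966i)  (+0.1808-0.1087i)·(-0.3916+0.1711i)  (-0.0923-0.3327i)·(-0.0586-0.2805i)  (+0.1606+0.0000i)·(-0.2467+0.0000i)  (+0.0923-0.3327i)·(+0.0586-0.2805i)  (+0.1808+0.1087i)·(-0.3916-0.1711i)  (+0.2422-0.2296i)·(-0.1398+0.1966i)  (+0.2159+0.4067i)·(+0.0468+0.0505i)
Y_4^0(R⁻¹ n̂) = -0.318140+0.000000i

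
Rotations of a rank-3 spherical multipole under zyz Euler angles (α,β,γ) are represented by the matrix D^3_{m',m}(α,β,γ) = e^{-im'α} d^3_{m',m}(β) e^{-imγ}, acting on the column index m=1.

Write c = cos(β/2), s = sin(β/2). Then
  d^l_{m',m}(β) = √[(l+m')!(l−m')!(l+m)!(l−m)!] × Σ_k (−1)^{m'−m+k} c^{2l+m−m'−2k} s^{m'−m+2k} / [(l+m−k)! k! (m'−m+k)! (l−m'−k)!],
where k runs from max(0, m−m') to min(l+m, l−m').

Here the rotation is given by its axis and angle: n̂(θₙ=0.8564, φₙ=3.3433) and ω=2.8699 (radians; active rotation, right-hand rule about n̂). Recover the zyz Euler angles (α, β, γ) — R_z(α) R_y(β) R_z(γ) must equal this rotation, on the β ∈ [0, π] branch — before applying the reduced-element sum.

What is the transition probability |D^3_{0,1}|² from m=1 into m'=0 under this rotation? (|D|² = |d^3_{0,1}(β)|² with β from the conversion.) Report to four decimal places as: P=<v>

P=0.1589

Axis–angle → zyz. n̂ = (sinθₙcosφₙ, sinθₙsinφₙ, cosθₙ) = (-0.740172, -0.151356, +0.655161), ω = 2.8699.
R = I cosω + sinω [n̂]ₓ + (1−cosω) n̂n̂ᵀ gives
  R = [+0.112295, +0.044129, -0.992695; +0.395771, -0.918341, +0.003946; -0.911458, -0.393323, -0.120590]
β = atan2(√(R₁₃²+R₂₃²), R₃₃) = 1.691681; α = atan2(R₂₃, R₁₃) mod 2π = 3.137618; γ = atan2(R₃₂, −R₃₁) mod 2π = 5.875796
First d^3_{0,1}(β=1.6917), then the phase factors e^{-i(0)α} and e^{-i(1)γ}:
c=cos(1.691681/2)=0.663102, s=sin(1.691681/2)=0.748529; N=√[6·6·24·2]=41.569219
k∈{1,2,3} keeps every argument non-negative
  k=1: (−1)^0·41.5692/(12)·0.6631^5·0.7485^1 = +0.332432
  k=2: (−1)^1·41.5692/(4)·0.6631^3·0.7485^3 = -1.270805
  k=3: (−1)^2·41.5692/(12)·0.6631^1·0.7485^5 = +0.539776
d^3_{0,1}(1.6917) = +0.332432 -1.270805 +0.539776 = -0.398598
|D^3_{0,1}|² = |d^3_{0,1}(β)|² = (-0.398598)² = 0.158880 (the z-rotation phases have unit modulus)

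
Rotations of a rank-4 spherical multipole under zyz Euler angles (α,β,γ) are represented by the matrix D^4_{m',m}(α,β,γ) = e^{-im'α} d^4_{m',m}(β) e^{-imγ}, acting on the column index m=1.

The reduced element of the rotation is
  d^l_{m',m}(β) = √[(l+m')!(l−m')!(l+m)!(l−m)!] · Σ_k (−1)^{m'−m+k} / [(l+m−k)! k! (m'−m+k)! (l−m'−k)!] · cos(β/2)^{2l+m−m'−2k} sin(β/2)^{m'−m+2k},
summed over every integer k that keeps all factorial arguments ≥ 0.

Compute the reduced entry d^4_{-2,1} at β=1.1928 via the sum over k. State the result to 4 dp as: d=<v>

d=0.3618

d^4_{-2,1}(β=1.1928) via the finite sum:
c=cos(1.192800/2)=0.827363, s=sin(1.192800/2)=0.561668; N=√[2·720·120·6]=1018.233765
k∈{3,4,5} keeps every argument non-negative
  k=3: (−1)^0·1018.2338/(72)·0.8274^5·0.5617^3 = +0.971479
  k=4: (−1)^1·1018.2338/(48)·0.8274^3·0.5617^5 = -0.671570
  k=5: (−1)^2·1018.2338/(240)·0.8274^1·0.5617^7 = +0.061900
d^4_{-2,1}(1.1928) = +0.971479 -0.671570 +0.061900 = +0.361809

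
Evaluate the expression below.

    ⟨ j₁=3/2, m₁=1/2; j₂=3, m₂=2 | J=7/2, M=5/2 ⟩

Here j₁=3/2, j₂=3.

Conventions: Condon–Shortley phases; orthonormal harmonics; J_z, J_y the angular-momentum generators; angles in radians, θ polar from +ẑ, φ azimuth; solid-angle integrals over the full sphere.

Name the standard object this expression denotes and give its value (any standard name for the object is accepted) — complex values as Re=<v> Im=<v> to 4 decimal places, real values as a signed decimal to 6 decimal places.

This is a Clebsch–Gordan (vector-coupling) coefficient.
j₁+j₂−J=1  J+j₁−j₂=2  J−j₁+j₂=5  j₁+j₂+J+1=9
(j₁±m₁, j₂±m₂, J±M) = (2,1,5,1,6,1)
P² = 6400/7
sum k=0..1:
  [0] +1/120 = 1/120
  [1] −1/48 = -1/48
S = -1/80
C² = P²·S² = 1/7 ; C = -0.377964

Clebsch–Gordan coefficient, −√(1/7) ≈ -0.377964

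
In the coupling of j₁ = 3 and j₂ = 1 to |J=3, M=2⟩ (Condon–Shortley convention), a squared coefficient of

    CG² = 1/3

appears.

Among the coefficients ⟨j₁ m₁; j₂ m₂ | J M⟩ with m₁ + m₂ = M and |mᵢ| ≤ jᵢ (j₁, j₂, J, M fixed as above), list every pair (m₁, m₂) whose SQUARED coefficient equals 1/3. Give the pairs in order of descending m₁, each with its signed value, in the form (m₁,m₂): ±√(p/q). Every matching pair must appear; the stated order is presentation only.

Admissible pairs with m₁+m₂ = M = 2: (1,1), (2,0), (3,-1)
  (m₁,m₂)=(3,-1): CG² = 1/4, CG = +√(1/4)
  (m₁,m₂)=(2,0): CG² = 1/3, CG = +√(1/3)   ← matches the target
  (m₁,m₂)=(1,1): CG² = 5/12, CG = −√(5/12)
Pairs with CG² = 1/3: (2,0): +√(1/3)

(2,0): +√(1/3)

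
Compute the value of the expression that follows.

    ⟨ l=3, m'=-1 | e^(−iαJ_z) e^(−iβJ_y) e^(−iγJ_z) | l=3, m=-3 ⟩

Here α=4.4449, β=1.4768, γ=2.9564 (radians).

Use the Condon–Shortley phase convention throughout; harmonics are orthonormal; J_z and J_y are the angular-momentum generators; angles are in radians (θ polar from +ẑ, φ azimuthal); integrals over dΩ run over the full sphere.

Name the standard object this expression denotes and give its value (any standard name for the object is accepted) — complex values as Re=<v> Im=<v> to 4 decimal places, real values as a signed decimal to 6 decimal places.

This is a Wigner D-matrix element — the rotation-matrix element ⟨l m'| R(α,β,γ) |l m⟩ in the angular-momentum basis.
D^3_{-1,-3}(4.4449,1.4768,2.9564) = e^{-i·-1·4.4449}·d^3_{-1,-3}(1.4768)·e^{-i·-3·2.9564}. Compute d first:
With c≡cos(β/2)=0.739546 and s≡sin(β/2)=0.673105, N=[2·24·1·720]^{1/2}=185.903201
Admissible k: 0..0 (factorial args all ≥0)
  k=0: (−1)^2·185.9032/(48)·0.7395^4·0.6731^2 = +0.524897
d^3_{-1,-3}(1.4768) = +0.524897
Attach z-rotation phases: D = e^{-i(-1)(4.4449)}·(+0.524897)·e^{-i(-3)(2.9564)} = +0.384872+0.356917i

Wigner D-matrix element, Re=0.3849 Im=0.3569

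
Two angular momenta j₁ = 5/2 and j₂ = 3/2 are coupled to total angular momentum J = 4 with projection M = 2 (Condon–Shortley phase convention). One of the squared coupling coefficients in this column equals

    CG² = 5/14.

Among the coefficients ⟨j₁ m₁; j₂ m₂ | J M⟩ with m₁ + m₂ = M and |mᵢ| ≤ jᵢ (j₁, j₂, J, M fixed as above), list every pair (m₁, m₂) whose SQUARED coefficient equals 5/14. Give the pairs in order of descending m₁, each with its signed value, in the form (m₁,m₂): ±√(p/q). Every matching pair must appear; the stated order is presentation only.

Admissible pairs with m₁+m₂ = M = 2: (1/2,3/2), (3/2,1/2), (5/2,-1/2)
  (m₁,m₂)=(5/2,-1/2): CG² = 3/28, CG = +√(3/28)
  (m₁,m₂)=(3/2,1/2): CG² = 15/28, CG = +√(15/28)
  (m₁,m₂)=(1/2,3/2): CG² = 5/14, CG = +√(5/14)   ← matches the target
Pairs with CG² = 5/14: (1/2,3/2): +√(5/14)

(1/2,3/2): +√(5/14)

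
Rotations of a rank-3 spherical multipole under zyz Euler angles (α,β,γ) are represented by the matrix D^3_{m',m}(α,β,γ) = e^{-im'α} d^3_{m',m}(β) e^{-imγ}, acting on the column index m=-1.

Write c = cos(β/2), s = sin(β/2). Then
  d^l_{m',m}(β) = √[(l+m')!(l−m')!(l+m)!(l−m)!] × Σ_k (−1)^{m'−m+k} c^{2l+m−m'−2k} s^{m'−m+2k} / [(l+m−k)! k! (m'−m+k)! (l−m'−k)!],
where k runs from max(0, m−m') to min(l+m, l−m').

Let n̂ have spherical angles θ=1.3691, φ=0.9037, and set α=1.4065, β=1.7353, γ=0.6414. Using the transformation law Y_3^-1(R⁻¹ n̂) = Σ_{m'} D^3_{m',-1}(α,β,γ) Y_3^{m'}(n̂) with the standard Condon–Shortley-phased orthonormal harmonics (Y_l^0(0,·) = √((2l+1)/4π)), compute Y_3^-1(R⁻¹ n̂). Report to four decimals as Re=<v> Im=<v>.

Re=-0.4138 Im=0.1315

Need the full column D^3_{m',-1} for m'=−3..3 at α=1.4065, β=1.7353, γ=0.6414.
cos(β/2)=0.646621, sin(β/2)=0.762811
d^3_{-3,-1}: single k=2 term ⇒ +0.393984;  D = +0.058296-0.389648i
d^3_{-2,-1}: k∈[1..2] ⇒ +0.272688 -0.758981 = -0.486293;  D = +0.462695+0.149647i
d^3_{-1,-1}: k∈[0..2] ⇒ +0.073097 -0.813811 +0.849415 = +0.108700;  D = -0.049916+0.096562i
d^3_{0,-1}: k∈[0..2] ⇒ -0.298715 +1.247133 -0.578531 = +0.369888;  D = +0.296376+0.221310i
d^3_{1,-1}: k∈[0..2] ⇒ +0.610358 -1.132553 +0.197017 = -0.325178;  D = -0.234555+0.225221i
d^3_{2,-1}: k∈[0..1] ⇒ -0.758981 +0.528124 = -0.230857;  D = +0.130505+0.190430i
d^3_{3,-1}: single k=0 term ⇒ +0.548295;  D = -0.496883+0.231806i
Y_3^{m'}(θ=1.3691,φ=0.9037) and Σ D·Y over m':
  (+0.0583-0.3896i)·(-0.3566-0.1637i)  (+0.4627+0.1496i)·(-0.0461-0.1910i)  (-0.0499+0.0966i)·(-0.1566+0.1988i)  (+0.2964+0.2213i)·(-0.2093+0.0000i)  (-0.2346+0.2252i)·(+0.1566+0.1988i)  (+0.1305+0.1904i)·(-0.0461+0.1910i)  (-0.4969+0.2318i)·(+0.3566-0.1637i)
Y_3^-1(R⁻¹ n̂) = -0.413836+0.131542i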